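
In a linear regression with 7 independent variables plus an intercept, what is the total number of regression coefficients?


Including the intercept, the model has 7 predictor coefficients + 1 intercept.
Total = 8.

8


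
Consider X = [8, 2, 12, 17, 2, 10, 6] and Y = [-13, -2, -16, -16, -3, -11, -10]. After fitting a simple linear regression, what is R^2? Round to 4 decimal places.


Fit the OLS line: b0 = -2.3223, b1 = -0.9604.
SSres = 31.7229.
SStot = 194.8571.
R^2 = 1 - 31.7229/194.8571 = 0.8372.

0.8372


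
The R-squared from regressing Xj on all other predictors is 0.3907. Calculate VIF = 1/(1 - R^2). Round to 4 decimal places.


Using VIF = 1/(1 - R^2_j):
1 - 0.3907 = 0.6093.
VIF = 1.6412.

1.6412


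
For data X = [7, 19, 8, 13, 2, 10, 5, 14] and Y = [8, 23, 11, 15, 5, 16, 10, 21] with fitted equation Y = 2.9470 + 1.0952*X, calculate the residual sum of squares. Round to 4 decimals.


For each point, residual = actual - predicted.
Residuals: [-2.6134, -0.7558, -0.7086, -2.1846, -0.1374, 2.1010, 1.5770, 2.7202].
Sum of squared residuals = 26.9952.

26.9952


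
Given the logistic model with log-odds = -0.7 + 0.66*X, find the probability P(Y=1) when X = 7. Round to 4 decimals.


Compute z = -0.7 + (0.66)(7) = 3.9200.
exp(-z) = 0.0198.
P = 1/(1 + 0.0198) = 0.9805.

0.9805


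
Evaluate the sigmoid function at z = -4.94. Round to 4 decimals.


Compute exp(4.9400) = 139.7702.
Sigmoid = 1 / (1 + 139.7702) = 1 / 140.7702 = 0.0071.

0.0071


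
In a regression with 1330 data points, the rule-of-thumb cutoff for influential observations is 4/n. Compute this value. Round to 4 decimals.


Using the rule of thumb:
Threshold = 4 / 1330 = 0.0030.

0.0030


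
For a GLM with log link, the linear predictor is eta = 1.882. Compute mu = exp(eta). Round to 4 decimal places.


The inverse log link gives:
mu = exp(1.882) = 6.5666.

6.5666


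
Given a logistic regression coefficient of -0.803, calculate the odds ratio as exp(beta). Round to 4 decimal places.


The odds ratio is computed as:
OR = e^(-0.803) = 0.4480.

0.4480


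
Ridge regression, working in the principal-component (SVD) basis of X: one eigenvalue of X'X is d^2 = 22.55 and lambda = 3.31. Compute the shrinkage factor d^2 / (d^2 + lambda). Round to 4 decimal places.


Compute the denominator: 22.55 + 3.31 = 25.8600.
Shrinkage factor = 22.55 / 25.8600 = 0.8720.

0.8720


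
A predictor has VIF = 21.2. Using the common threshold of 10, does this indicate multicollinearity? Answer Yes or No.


The threshold is 10.
VIF = 21.2 is >= 10.
Multicollinearity indication: Yes.

Yes


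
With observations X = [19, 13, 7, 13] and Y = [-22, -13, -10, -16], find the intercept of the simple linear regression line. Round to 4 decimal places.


Compute b1 = -1.0000 from the OLS formula.
With xbar = 13.0000 and ybar = -15.2500, the intercept is:
b0 = -15.2500 - -1.0000 * 13.0000 = -2.2500.

-2.2500


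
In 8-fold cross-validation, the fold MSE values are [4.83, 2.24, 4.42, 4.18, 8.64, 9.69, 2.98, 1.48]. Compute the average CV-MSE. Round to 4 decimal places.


Total MSE across folds = 38.4600.
CV-MSE = 38.4600/8 = 4.8075.

4.8075


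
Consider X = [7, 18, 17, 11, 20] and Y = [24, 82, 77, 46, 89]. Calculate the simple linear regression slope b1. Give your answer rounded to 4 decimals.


The sample means are xbar = 14.6000 and ybar = 63.6000.
Compute S_xx = 117.2000 and S_xy = 596.2000.
Slope b1 = S_xy / S_xx = 596.2000 / 117.2000 = 5.0870.

5.0870


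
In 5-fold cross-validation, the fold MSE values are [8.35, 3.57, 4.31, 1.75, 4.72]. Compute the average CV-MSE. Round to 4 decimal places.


Sum of fold MSEs = 22.7000.
Average = 22.7000 / 5 = 4.5400.

4.5400


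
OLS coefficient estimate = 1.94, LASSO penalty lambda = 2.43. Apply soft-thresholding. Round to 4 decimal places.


|beta_OLS| = 1.94.
lambda = 2.43.
Since |beta| <= lambda, the coefficient is set to 0.
Result = 0.0000.

0.0000


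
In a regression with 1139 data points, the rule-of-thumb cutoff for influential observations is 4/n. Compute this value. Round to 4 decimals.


The threshold is 4/n.
4/1139 = 0.0035.

0.0035


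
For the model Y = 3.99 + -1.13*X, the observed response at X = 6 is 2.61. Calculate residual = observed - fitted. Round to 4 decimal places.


Predicted = 3.99 + -1.13 * 6 = -2.7900.
Residual = 2.61 - -2.7900 = 5.4000.

5.4000


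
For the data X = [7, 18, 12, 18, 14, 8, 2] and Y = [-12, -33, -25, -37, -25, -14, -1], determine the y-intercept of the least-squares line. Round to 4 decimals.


Compute b1 = -2.1037 from the OLS formula.
With xbar = 11.2857 and ybar = -21.0000, the intercept is:
b0 = -21.0000 - -2.1037 * 11.2857 = 2.7423.

2.7423


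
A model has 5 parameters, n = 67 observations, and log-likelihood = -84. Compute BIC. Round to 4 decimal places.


k * ln(n) = 5 * ln(67) = 5 * 4.204693 = 21.023465.
-2 * loglik = -2 * (-84) = 168.
BIC = 21.023465 + 168 = 189.023465, which rounds to 189.0235.

189.0235


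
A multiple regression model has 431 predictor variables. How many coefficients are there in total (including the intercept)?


Total coefficients = number of predictors + 1 (for the intercept).
= 431 + 1 = 432.

432


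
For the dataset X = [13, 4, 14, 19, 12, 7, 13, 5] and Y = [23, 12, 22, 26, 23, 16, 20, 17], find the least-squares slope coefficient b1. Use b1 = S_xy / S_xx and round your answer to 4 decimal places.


Calculate xbar = 10.8750, ybar = 19.8750.
S_xx = 182.8750, S_xy = 152.8750.
Using b1 = S_xy / S_xx = 152.8750 / 182.8750, we get b1 = 0.8360.

0.8360


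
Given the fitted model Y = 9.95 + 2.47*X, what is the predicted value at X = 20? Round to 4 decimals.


Substitute X = 20 into the equation:
Y = 9.95 + 2.47 * 20 = 9.95 + 49.4000 = 59.3500.

59.3500


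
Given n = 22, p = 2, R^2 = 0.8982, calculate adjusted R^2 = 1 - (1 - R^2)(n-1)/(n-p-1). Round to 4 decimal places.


Using the formula:
(1 - 0.8982) = 0.1018.
Multiply by 21/19: 0.1018 * 21 = 2.1378, then 2.1378 / 19 = 0.1125.
Adj R^2 = 1 - 0.1125 = 0.8875.

0.8875


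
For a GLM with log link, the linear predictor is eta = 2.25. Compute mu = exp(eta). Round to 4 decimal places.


The inverse log link gives:
mu = exp(2.25) = 9.4877.

9.4877


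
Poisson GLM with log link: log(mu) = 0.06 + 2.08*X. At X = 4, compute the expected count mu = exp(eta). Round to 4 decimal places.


Linear predictor: eta = 0.06 + (2.08)(4) = 8.3800.
Expected count: mu = exp(8.3800) = 4359.0089.

4359.0089


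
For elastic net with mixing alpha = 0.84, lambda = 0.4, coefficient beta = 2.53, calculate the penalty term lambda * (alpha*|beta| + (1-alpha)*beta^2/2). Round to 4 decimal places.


alpha * |beta| = 0.84 * 2.53 = 2.1252.
(1-alpha) * beta^2/2 = 0.16 * 6.4009/2 = 0.5121.
Total = 0.4 * (2.1252 + 0.5121) = 1.0549.

1.0549


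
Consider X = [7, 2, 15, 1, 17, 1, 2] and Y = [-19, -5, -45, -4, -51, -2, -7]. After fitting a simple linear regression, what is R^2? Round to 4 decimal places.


After computing the OLS fit (b0=0.2598, b1=-2.9960):
SSres = 7.4240, SStot = 2554.0000.
R^2 = 1 - 7.4240/2554.0000 = 0.9971.

0.9971


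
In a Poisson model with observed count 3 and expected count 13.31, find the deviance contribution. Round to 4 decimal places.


Compute y*ln(y/mu) = 3*ln(3/13.31) = 3*-1.489903 = -4.469709.
y - mu = -10.31.
D = 2*(-4.469709 - (-10.31)) = 11.680582, which rounds to 11.6806.

11.6806


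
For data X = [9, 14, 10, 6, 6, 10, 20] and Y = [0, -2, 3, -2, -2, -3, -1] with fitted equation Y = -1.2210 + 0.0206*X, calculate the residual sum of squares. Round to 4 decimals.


Compute predicted values, then residuals = yi - yhat_i.
Residuals: [1.0356, -1.0674, 4.0150, -0.9026, -0.9026, -1.9850, -0.1910].
SSres = sum(residual^2) = 23.9381.

23.9381


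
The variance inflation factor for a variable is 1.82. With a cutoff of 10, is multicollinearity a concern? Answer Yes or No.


Compare VIF = 1.82 to the threshold of 10.
1.82 < 10, so the answer is No.

No


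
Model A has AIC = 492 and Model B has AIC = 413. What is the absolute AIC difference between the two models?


Absolute difference = |492 - 413| = 79.
The model with lower AIC (B) is preferred.

79


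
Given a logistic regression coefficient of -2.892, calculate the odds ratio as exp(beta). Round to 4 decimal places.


Odds ratio = exp(beta) = exp(-2.892).
= 0.0555.

0.0555


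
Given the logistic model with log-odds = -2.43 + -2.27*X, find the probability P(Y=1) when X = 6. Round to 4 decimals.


z = -2.43 + -2.27 * 6 = -16.0500.
Sigmoid: P = 1 / (1 + exp(16.0500)) = 0.0000.

0.0000


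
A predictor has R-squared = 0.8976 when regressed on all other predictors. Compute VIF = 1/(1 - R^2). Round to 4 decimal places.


VIF = 1 / (1 - 0.8976).
= 1 / 0.1024 = 9.7656.

9.7656


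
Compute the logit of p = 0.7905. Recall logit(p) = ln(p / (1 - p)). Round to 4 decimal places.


Compute the odds: 0.7905/0.2095 = 3.7733.
Take the natural log: ln(3.7733) = 1.3279.

1.3279


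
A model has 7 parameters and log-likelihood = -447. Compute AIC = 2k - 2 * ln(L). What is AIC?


AIC = 2k - 2*loglik = 2(7) - 2(-447).
= 14 + 894 = 908.

908


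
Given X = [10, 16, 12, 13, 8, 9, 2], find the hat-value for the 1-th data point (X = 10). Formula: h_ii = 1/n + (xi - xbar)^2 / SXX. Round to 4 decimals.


Mean of X: xbar = 10.0000.
SXX = 118.0000.
For X = 10: h = 1/7 + (10 - 10.0000)^2/118.0000 = 0.1429.

0.1429


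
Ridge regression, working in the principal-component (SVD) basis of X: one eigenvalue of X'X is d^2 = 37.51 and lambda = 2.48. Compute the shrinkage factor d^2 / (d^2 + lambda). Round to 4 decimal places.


Denominator = d^2 + lambda = 37.51 + 2.48 = 39.9900.
Shrinkage = 37.51 / 39.9900 = 0.9380.

0.9380


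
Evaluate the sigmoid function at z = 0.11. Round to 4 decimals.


Compute exp(-0.1100) = 0.8958.
Sigmoid = 1 / (1 + 0.8958) = 1 / 1.8958 = 0.5275.

0.5275


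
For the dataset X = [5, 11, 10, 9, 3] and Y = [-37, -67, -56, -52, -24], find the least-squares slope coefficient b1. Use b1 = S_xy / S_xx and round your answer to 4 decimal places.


The sample means are xbar = 7.6000 and ybar = -47.2000.
Compute S_xx = 47.2000 and S_xy = -228.4000.
Slope b1 = S_xy / S_xx = -228.4000 / 47.2000 = -4.8390.

-4.8390


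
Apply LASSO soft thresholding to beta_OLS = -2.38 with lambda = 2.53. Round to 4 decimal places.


|beta_OLS| = 2.38.
lambda = 2.53.
Since |beta| <= lambda, the coefficient is set to 0.
Result = 0.0000.

0.0000


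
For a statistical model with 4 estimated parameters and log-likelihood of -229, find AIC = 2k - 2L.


Compute:
2k = 2*4 = 8.
-2*loglik = -2*(-229) = 458.
AIC = 8 + 458 = 466.

466


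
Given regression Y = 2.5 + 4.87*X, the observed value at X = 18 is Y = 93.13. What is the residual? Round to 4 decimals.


Predicted = 2.5 + 4.87 * 18 = 90.1600.
Residual = 93.13 - 90.1600 = 2.9700.

2.9700


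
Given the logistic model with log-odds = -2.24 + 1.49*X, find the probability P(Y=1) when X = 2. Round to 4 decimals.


Compute z = -2.24 + (1.49)(2) = 0.7400.
exp(-z) = 0.4771.
P = 1/(1 + 0.4771) = 0.6770.

0.6770


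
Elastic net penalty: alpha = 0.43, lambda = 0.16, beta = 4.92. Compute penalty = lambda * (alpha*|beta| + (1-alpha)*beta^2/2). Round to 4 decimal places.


Compute:
L1 = 0.43 * 4.92 = 2.1156.
L2 = 0.57 * 4.92^2 / 2 = 6.8988.
Penalty = 0.16 * (2.1156 + 6.8988) = 1.4423.

1.4423


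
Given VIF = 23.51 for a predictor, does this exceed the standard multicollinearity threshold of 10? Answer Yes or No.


Compare VIF = 23.51 to the threshold of 10.
23.51 >= 10, so the answer is Yes.

Yes


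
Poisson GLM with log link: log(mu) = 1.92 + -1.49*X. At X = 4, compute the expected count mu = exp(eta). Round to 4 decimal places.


eta = 1.92 + -1.49 * 4 = -4.0400.
mu = exp(-4.0400) = 0.0176.

0.0176


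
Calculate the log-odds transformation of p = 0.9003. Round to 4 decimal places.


1 - p = 0.0997.
p/(1-p) = 9.0301.
logit = ln(9.0301) = 2.2006.

2.2006


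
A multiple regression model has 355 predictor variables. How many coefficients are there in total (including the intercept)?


Total coefficients = number of predictors + 1 (for the intercept).
= 355 + 1 = 356.

356


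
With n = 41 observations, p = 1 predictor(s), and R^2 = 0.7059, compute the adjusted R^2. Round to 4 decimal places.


Plug in: Adj R^2 = 1 - (1 - 0.7059) * 40/39.
= 1 - 0.2941 * 40/39
= 1 - 11.7640 / 39
= 1 - 0.3016 = 0.6984.

0.6984


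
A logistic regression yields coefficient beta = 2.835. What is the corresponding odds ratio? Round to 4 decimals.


Odds ratio = exp(beta) = exp(2.835).
= 17.0304.

17.0304


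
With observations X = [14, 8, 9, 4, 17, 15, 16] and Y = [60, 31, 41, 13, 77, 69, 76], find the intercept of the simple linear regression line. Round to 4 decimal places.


Compute b1 = 5.0220 from the OLS formula.
With xbar = 11.8571 and ybar = 52.4286, the intercept is:
b0 = 52.4286 - 5.0220 * 11.8571 = -7.1180.

-7.1180


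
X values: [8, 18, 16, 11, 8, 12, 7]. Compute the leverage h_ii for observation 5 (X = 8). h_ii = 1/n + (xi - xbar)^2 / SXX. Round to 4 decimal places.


n = 7, xbar = 11.4286.
SXX = sum((xi - xbar)^2) = 107.7143.
h = 1/7 + (8 - 11.4286)^2 / 107.7143 = 0.2520.

0.2520


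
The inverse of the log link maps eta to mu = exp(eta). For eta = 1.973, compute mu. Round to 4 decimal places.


Apply the inverse link:
mu = e^1.973 = 7.1922.

7.1922


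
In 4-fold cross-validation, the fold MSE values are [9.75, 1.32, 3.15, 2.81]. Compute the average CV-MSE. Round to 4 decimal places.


Total MSE across folds = 17.0300.
CV-MSE = 17.0300/4 = 4.2575.

4.2575


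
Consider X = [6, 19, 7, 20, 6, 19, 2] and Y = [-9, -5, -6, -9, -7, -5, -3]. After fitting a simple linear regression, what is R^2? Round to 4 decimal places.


The fitted line is Y = -5.7323 + -0.0490*X.
SSres = 28.5740, SStot = 29.4286.
R^2 = 1 - SSres/SStot = 0.0290.

0.0290


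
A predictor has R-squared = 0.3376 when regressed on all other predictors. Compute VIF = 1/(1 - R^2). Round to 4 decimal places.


Using VIF = 1/(1 - R^2_j):
1 - 0.3376 = 0.6624.
VIF = 1.5097.

1.5097


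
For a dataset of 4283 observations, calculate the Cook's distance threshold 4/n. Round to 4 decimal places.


The threshold is 4/n.
4/4283 = 0.0009.

0.0009


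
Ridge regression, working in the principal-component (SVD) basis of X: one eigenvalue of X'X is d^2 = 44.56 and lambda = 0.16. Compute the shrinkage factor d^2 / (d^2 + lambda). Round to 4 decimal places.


d^2 + lambda = 44.56 + 0.16 = 44.7200.
Shrinkage factor = 44.56/44.7200 = 0.9964.

0.9964


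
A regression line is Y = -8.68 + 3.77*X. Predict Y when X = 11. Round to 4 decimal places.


Substitute X = 11 into the equation:
Y = -8.68 + 3.77 * 11 = -8.68 + 41.4700 = 32.7900.

32.7900


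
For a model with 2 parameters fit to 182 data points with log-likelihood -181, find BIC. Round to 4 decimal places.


ln(182) = 5.204007.
k * ln(n) = 2 * 5.204007 = 10.408014.
-2L = 362.
BIC = 10.408014 + 362 = 372.408014, which rounds to 372.4080.

372.4080


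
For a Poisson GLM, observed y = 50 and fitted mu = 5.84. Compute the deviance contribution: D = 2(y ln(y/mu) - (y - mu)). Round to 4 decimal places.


Compute y*ln(y/mu) = 50*ln(50/5.84) = 50*2.147292 = 107.364600.
y - mu = 44.16.
D = 2*(107.364600 - (44.16)) = 126.409200, which rounds to 126.4092.

126.4092


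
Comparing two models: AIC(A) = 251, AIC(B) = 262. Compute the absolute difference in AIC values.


Absolute difference = |251 - 262| = 11.
The model with lower AIC (A) is preferred.

11


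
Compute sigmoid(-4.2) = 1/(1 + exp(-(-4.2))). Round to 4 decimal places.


First, exp(4.2000) = 66.6863.
Then sigma(z) = 1/(1 + 66.6863) = 0.0148.

0.0148


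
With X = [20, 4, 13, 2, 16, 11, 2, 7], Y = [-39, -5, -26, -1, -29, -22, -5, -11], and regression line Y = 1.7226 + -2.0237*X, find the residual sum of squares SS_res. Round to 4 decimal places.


Predicted values from Y = 1.7226 + -2.0237*X.
Residuals: [-0.2486, 1.3722, -1.4145, 1.3248, 1.6566, -1.4619, -2.6752, 1.4433].
SSres = 19.8219.

19.8219


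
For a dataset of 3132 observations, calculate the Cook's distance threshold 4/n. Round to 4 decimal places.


Cook's distance cutoff = 4/n = 4/3132.
= 0.0013.

0.0013


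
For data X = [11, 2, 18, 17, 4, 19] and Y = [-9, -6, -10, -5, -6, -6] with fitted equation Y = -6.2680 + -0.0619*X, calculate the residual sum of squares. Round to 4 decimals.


For each point, residual = actual - predicted.
Residuals: [-2.0511, 0.3918, -2.6178, 2.3203, 0.5156, 1.4441].
Sum of squared residuals = 18.9485.

18.9485


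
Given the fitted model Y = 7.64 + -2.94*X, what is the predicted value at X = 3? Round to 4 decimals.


Predicted value:
Y = 7.64 + (-2.94)(3) = 7.64 + -8.8200 = -1.1800.

-1.1800


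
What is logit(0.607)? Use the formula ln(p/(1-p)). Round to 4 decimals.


The odds are p/(1-p) = 0.607 / 0.393 = 1.5445.
logit(p) = ln(1.5445) = 0.4347.

0.4347


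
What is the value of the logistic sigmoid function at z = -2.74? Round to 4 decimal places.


Compute exp(2.7400) = 15.4870.
Sigmoid = 1 / (1 + 15.4870) = 1 / 16.4870 = 0.0607.

0.0607


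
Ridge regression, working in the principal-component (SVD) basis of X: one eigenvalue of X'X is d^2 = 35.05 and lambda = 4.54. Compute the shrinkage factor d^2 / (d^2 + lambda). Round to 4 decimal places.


d^2 + lambda = 35.05 + 4.54 = 39.5900.
Shrinkage factor = 35.05/39.5900 = 0.8853.

0.8853


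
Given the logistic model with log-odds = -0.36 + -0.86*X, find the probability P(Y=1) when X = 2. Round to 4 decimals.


z = -0.36 + -0.86 * 2 = -2.0800.
Sigmoid: P = 1 / (1 + exp(2.0800)) = 0.1111.

0.1111


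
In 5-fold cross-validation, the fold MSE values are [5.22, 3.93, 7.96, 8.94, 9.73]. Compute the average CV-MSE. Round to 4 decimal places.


Add all fold MSEs: 35.7800.
Divide by k = 5: 35.7800/5 = 7.1560.

7.1560


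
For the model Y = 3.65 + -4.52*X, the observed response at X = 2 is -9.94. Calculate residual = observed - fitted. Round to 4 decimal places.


Predicted = 3.65 + -4.52 * 2 = -5.3900.
Residual = -9.94 - -5.3900 = -4.5500.

-4.5500


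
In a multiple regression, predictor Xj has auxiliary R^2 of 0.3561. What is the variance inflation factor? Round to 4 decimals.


Denominator: 1 - 0.3561 = 0.6439.
VIF = 1 / 0.6439 = 1.5530.

1.5530


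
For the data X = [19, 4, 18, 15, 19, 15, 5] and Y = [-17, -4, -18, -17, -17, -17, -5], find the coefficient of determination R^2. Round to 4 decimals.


After computing the OLS fit (b0=-0.8766, b1=-0.9354):
SSres = 14.9666, SStot = 231.7143.
R^2 = 1 - 14.9666/231.7143 = 0.9354.

0.9354


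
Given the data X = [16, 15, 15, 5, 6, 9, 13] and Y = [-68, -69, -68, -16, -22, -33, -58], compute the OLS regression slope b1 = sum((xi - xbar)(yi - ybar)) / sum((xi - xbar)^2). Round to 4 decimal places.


First compute the means: xbar = 11.2857, ybar = -47.7143.
Then S_xx = sum((xi - xbar)^2) = 125.4286.
S_xy = sum((xi - xbar)(yi - ybar)) = -636.5714.
b1 = S_xy / S_xx = -636.5714 / 125.4286 = -5.0752.

-5.0752


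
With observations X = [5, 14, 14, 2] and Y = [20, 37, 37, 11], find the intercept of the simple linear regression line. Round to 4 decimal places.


First find the slope: b1 = 2.0850.
Means: xbar = 8.7500, ybar = 26.2500.
b0 = ybar - b1 * xbar = 26.2500 - 2.0850 * 8.7500 = 8.0065.

8.0065


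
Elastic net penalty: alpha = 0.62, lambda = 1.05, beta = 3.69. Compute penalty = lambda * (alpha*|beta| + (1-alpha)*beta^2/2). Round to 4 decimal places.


L1 component = 0.62 * |3.69| = 2.2878.
L2 component = 0.38 * 3.69^2 / 2 = 2.5871.
Penalty = 1.05 * (2.2878 + 2.5871) = 1.05 * 4.8749 = 5.1186.

5.1186


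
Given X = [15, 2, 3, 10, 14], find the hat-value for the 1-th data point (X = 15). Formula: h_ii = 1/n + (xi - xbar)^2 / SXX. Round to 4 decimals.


Mean of X: xbar = 8.8000.
SXX = 146.8000.
For X = 15: h = 1/5 + (15 - 8.8000)^2/146.8000 = 0.4619.

0.4619


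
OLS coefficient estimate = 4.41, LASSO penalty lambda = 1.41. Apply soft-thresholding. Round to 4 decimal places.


Absolute value: |4.41| = 4.41.
Compare to lambda = 1.41.
Since |beta| > lambda, coefficient = sign(beta)*(|beta| - lambda) = 3.0000.

3.0000


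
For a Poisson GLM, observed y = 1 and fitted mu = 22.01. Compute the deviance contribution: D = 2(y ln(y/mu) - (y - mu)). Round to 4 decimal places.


Compute y*ln(y/mu) = 1*ln(1/22.01) = 1*-3.091497 = -3.091497.
y - mu = -21.01.
D = 2*(-3.091497 - (-21.01)) = 35.837006, which rounds to 35.8370.

35.8370


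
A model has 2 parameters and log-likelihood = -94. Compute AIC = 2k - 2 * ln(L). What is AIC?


Compute:
2k = 2*2 = 4.
-2*loglik = -2*(-94) = 188.
AIC = 4 + 188 = 192.

192


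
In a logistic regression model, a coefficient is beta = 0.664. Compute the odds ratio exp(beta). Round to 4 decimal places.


The odds ratio is computed as:
OR = e^(0.664) = 1.9425.

1.9425


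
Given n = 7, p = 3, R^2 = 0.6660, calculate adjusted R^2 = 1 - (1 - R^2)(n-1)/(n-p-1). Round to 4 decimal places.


Using the formula:
(1 - 0.6660) = 0.3340.
Multiply by 6/3: 0.3340 * 6 = 2.0040, then 2.0040 / 3 = 0.6680.
Adj R^2 = 1 - 0.6680 = 0.3320.

0.3320


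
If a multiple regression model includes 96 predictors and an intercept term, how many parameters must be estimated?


Including the intercept, the model has 96 predictor coefficients + 1 intercept.
Total = 97.

97


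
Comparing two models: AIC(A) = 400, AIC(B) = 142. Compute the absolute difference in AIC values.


Absolute difference = |400 - 142| = 258.
The model with lower AIC (B) is preferred.

258


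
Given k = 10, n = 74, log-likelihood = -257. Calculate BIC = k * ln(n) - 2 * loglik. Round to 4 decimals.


k * ln(n) = 10 * ln(74) = 10 * 4.304065 = 43.040650.
-2 * loglik = -2 * (-257) = 514.
BIC = 43.040650 + 514 = 557.040650, which rounds to 557.0407.

557.0407


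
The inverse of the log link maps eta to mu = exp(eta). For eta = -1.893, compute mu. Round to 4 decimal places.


The inverse log link gives:
mu = exp(-1.893) = 0.1506.

0.1506


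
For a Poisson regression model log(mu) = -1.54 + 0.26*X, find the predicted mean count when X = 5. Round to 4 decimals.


eta = -1.54 + 0.26 * 5 = -0.2400.
mu = exp(-0.2400) = 0.7866.

0.7866


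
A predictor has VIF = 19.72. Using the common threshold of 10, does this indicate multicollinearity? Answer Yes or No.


The threshold is 10.
VIF = 19.72 is >= 10.
Multicollinearity indication: Yes.

Yes


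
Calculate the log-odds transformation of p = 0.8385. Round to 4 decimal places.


Compute the odds: 0.8385/0.1615 = 5.1920.
Take the natural log: ln(5.1920) = 1.6471.

1.6471


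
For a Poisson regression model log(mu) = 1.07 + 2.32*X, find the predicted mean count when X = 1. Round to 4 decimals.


eta = 1.07 + 2.32 * 1 = 3.3900.
mu = exp(3.3900) = 29.6660.

29.6660


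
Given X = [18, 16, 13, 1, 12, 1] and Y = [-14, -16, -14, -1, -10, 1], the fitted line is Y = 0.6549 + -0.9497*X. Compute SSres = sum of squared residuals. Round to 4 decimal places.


For each point, residual = actual - predicted.
Residuals: [2.4397, -1.4597, -2.3088, -0.7052, 0.7415, 1.2948].
Sum of squared residuals = 16.1371.

16.1371


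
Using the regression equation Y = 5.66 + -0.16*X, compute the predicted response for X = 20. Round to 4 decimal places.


Substitute X = 20 into the equation:
Y = 5.66 + -0.16 * 20 = 5.66 + -3.2000 = 2.4600.

2.4600


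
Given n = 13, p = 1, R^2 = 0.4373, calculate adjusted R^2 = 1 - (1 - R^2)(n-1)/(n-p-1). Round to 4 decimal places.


Plug in: Adj R^2 = 1 - (1 - 0.4373) * 12/11.
= 1 - 0.5627 * 12/11
= 1 - 6.7524 / 11
= 1 - 0.6139 = 0.3861.

0.3861


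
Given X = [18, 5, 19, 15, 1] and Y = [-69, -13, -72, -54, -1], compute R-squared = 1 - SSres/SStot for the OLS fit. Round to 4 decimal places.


After computing the OLS fit (b0=4.9878, b1=-4.0334):
SSres = 12.9058, SStot = 4294.8000.
R^2 = 1 - 12.9058/4294.8000 = 0.9970.

0.9970


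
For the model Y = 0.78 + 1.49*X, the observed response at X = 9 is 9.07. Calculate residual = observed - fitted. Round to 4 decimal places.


Compute yhat = 0.78 + (1.49)(9) = 14.1900.
Residual = actual - predicted = 9.07 - 14.1900 = -5.1200.

-5.1200


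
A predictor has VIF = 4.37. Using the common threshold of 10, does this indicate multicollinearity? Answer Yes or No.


Check: VIF = 4.37 vs threshold = 10.
Since 4.37 < 10, the answer is No.

No


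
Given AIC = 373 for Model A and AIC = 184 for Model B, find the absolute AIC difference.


Absolute difference = |373 - 184| = 189.
The model with lower AIC (B) is preferred.

189


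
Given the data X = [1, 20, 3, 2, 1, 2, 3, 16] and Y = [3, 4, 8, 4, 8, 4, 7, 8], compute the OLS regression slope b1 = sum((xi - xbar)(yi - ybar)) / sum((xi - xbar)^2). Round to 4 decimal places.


Calculate xbar = 6.0000, ybar = 5.7500.
S_xx = 396.0000, S_xy = 4.0000.
Using b1 = S_xy / S_xx = 4.0000 / 396.0000, we get b1 = 0.0101.

0.0101


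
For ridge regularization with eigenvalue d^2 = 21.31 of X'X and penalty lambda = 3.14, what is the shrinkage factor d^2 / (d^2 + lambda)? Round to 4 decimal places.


Denominator = d^2 + lambda = 21.31 + 3.14 = 24.4500.
Shrinkage = 21.31 / 24.4500 = 0.8716.

0.8716


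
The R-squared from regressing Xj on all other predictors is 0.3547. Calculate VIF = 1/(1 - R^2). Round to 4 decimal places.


VIF = 1 / (1 - 0.3547).
= 1 / 0.6453 = 1.5497.

1.5497


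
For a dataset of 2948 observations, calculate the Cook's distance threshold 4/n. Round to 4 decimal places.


The threshold is 4/n.
4/2948 = 0.0014.

0.0014


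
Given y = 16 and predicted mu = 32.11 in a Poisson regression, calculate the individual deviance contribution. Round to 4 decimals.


y/mu = 16/32.11 = 0.498287 (approx.), and ln(16/32.11) = -0.696579.
y * ln(y/mu) = 16 * -0.696579 = -11.145264.
y - mu = -16.11.
D = 2 * (-11.145264 - -16.11) = 9.929472, which rounds to 9.9295.

9.9295


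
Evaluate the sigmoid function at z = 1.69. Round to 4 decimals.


First, exp(-1.6900) = 0.1845.
Then sigma(z) = 1/(1 + 0.1845) = 0.8442.

0.8442


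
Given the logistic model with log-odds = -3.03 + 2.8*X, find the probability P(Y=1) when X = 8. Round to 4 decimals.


z = -3.03 + 2.8 * 8 = 19.3700.
Sigmoid: P = 1 / (1 + exp(-19.3700)) = 1.0000.

1.0000


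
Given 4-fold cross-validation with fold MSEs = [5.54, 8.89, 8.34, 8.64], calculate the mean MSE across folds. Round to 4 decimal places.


Total MSE across folds = 31.4100.
CV-MSE = 31.4100/4 = 7.8525.

7.8525


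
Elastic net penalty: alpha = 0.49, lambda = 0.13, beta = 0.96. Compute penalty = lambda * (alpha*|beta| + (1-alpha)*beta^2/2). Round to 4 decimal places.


L1 component = 0.49 * |0.96| = 0.4704.
L2 component = 0.51 * 0.96^2 / 2 = 0.2350.
Penalty = 0.13 * (0.4704 + 0.2350) = 0.13 * 0.7054 = 0.0917.

0.0917


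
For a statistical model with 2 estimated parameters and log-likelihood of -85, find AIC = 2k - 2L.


AIC = 2*2 - 2*(-85).
= 4 + 170 = 174.

174


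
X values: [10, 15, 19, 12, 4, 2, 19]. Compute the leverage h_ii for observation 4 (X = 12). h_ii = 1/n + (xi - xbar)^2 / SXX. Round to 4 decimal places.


n = 7, xbar = 11.5714.
SXX = sum((xi - xbar)^2) = 273.7143.
h = 1/7 + (12 - 11.5714)^2 / 273.7143 = 0.1435.

0.1435


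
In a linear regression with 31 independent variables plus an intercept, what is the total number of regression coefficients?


Including the intercept, the model has 31 predictor coefficients + 1 intercept.
Total = 32.

32


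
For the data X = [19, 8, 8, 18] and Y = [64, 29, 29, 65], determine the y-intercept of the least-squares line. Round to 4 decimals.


First find the slope: b1 = 3.3612.
Means: xbar = 13.2500, ybar = 46.7500.
b0 = ybar - b1 * xbar = 46.7500 - 3.3612 * 13.2500 = 2.2144.

2.2144


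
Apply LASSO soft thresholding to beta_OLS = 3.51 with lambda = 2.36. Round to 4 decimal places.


Absolute value: |3.51| = 3.51.
Compare to lambda = 2.36.
Since |beta| > lambda, coefficient = sign(beta)*(|beta| - lambda) = 1.1500.

1.1500


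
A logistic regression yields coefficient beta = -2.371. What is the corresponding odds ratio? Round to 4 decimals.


exp(-2.371) = 0.0934.
So the odds ratio is 0.0934.

0.0934


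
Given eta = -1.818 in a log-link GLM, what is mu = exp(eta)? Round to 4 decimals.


mu = exp(eta) = exp(-1.818).
= 0.1624.

0.1624


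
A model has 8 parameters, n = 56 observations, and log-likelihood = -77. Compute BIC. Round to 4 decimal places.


Compute k*ln(n) = 8*ln(56) = 8*4.025352 = 32.202816.
Then -2*loglik = 154.
BIC = 32.202816 + 154 = 186.202816, which rounds to 186.2028.

186.2028


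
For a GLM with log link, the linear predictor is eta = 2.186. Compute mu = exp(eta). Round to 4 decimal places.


The inverse log link gives:
mu = exp(2.186) = 8.8995.

8.8995


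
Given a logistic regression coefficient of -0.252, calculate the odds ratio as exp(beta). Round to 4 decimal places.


The odds ratio is computed as:
OR = e^(-0.252) = 0.7772.

0.7772


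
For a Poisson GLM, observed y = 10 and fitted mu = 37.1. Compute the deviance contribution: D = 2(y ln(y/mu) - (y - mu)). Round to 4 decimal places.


First: ln(10/37.1) = -1.311032.
Then: 10 * -1.311032 = -13.110320.
y - mu = 10 - 37.1 = -27.1.
D = 2(-13.110320 - -27.1) = 27.979360, which rounds to 27.9794.

27.9794


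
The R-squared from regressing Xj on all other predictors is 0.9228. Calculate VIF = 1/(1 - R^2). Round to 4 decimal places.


Using VIF = 1/(1 - R^2_j):
1 - 0.9228 = 0.0772.
VIF = 12.9534.

12.9534


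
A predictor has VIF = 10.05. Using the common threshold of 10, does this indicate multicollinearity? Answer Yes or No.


Check: VIF = 10.05 vs threshold = 10.
Since 10.05 >= 10, the answer is Yes.

Yes


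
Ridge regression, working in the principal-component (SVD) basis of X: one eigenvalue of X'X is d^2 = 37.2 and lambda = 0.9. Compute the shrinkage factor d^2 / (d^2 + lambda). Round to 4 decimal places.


Compute the denominator: 37.2 + 0.9 = 38.1000.
Shrinkage factor = 37.2 / 38.1000 = 0.9764.

0.9764


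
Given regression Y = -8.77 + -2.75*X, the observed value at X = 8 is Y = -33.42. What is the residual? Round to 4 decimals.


Predicted = -8.77 + -2.75 * 8 = -30.7700.
Residual = -33.42 - -30.7700 = -2.6500.

-2.6500


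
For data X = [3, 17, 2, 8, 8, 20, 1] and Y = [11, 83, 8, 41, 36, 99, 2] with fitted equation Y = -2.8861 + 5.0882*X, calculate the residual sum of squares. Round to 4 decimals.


Compute predicted values, then residuals = yi - yhat_i.
Residuals: [-1.3785, -0.6133, 0.7097, 3.1805, -1.8195, 0.1221, -0.2021].
SSres = sum(residual^2) = 16.2620.

16.2620


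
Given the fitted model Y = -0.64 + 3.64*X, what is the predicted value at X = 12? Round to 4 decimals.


Substitute X = 12 into the equation:
Y = -0.64 + 3.64 * 12 = -0.64 + 43.6800 = 43.0400.

43.0400


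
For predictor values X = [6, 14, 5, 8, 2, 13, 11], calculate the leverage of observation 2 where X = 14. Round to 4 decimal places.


Mean of X: xbar = 8.4286.
SXX = 117.7143.
For X = 14: h = 1/7 + (14 - 8.4286)^2/117.7143 = 0.4066.

0.4066


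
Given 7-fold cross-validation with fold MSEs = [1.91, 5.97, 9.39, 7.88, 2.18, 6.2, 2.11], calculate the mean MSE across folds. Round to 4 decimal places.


Add all fold MSEs: 35.6400.
Divide by k = 7: 35.6400/7 = 5.0914.

5.0914


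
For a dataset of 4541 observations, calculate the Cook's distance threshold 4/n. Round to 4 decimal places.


Cook's distance cutoff = 4/n = 4/4541.
= 0.0009.

0.0009


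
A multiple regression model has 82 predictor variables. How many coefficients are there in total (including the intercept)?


Each predictor gets one coefficient, plus one intercept.
Total parameters = 82 + 1 = 83.

83


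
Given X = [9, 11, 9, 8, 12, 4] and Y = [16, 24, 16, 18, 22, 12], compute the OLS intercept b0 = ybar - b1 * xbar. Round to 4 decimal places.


Compute b1 = 1.3906 from the OLS formula.
With xbar = 8.8333 and ybar = 18.0000, the intercept is:
b0 = 18.0000 - 1.3906 * 8.8333 = 5.7167.

5.7167


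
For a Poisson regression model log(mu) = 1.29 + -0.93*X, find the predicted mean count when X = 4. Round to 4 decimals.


Compute eta = 1.29 + -0.93 * 4 = -2.4300.
Apply inverse link: mu = e^-2.4300 = 0.0880.

0.0880


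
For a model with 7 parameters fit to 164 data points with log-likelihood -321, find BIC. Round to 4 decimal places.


k * ln(n) = 7 * ln(164) = 7 * 5.099866 = 35.699062.
-2 * loglik = -2 * (-321) = 642.
BIC = 35.699062 + 642 = 677.699062, which rounds to 677.6991.

677.6991


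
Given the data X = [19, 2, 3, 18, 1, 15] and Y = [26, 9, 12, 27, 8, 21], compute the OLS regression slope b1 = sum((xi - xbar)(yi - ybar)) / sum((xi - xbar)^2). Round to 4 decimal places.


The sample means are xbar = 9.6667 and ybar = 17.1667.
Compute S_xx = 363.3333 and S_xy = 361.3333.
Slope b1 = S_xy / S_xx = 361.3333 / 363.3333 = 0.9945.

0.9945


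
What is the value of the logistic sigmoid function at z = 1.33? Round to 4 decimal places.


Compute exp(-1.3300) = 0.2645.
Sigmoid = 1 / (1 + 0.2645) = 1 / 1.2645 = 0.7908.

0.7908


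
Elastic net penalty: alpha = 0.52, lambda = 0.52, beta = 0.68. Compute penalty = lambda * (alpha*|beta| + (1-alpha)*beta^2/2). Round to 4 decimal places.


L1 component = 0.52 * |0.68| = 0.3536.
L2 component = 0.48 * 0.68^2 / 2 = 0.1110.
Penalty = 0.52 * (0.3536 + 0.1110) = 0.52 * 0.4646 = 0.2416.

0.2416


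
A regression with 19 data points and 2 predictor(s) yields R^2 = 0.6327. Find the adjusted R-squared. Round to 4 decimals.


Adjusted R^2 = 1 - (1 - R^2) * (n-1)/(n-p-1).
(1 - R^2) = 0.3673.
(n-1)/(n-p-1) = 18/16.
(1 - R^2) * (n-1) = 0.3673 * 18 = 6.6114.
Divide by (n-p-1): 6.6114 / 16 = 0.4132.
Adj R^2 = 1 - 0.4132 = 0.5868.

0.5868


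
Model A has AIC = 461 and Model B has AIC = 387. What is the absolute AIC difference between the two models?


Compute |461 - 387| = 74.
Model B has the smaller AIC.

74


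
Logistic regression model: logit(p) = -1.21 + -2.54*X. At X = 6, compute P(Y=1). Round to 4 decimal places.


Linear predictor: z = -1.21 + -2.54 * 6 = -16.4500.
P = 1/(1 + exp(16.4500)) = 1/(1 + 13936195.4109) = 0.0000.

0.0000


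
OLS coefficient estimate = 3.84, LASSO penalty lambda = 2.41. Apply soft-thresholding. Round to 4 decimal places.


Check: |3.84| = 3.84 vs lambda = 2.41.
Since |beta| > lambda, coefficient = sign(beta)*(|beta| - lambda) = 1.4300.
Soft-thresholded coefficient = 1.4300.

1.4300


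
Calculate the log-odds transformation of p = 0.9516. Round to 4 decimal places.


The odds are p/(1-p) = 0.9516 / 0.0484 = 19.6612.
logit(p) = ln(19.6612) = 2.9786.

2.9786


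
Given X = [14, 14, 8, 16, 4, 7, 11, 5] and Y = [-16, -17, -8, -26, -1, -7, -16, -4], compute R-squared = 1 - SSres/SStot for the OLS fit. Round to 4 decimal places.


The fitted line is Y = 5.6028 + -1.7699*X.
SSres = 31.3106, SStot = 478.8750.
R^2 = 1 - SSres/SStot = 0.9346.

0.9346


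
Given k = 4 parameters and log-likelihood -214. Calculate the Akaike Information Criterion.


AIC = 2*4 - 2*(-214).
= 8 + 428 = 436.

436


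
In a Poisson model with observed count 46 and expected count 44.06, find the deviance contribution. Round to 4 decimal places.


y/mu = 46/44.06 = 1.044031 (approx.), and ln(46/44.06) = 0.043089.
y * ln(y/mu) = 46 * 0.043089 = 1.982094.
y - mu = 1.94.
D = 2 * (1.982094 - 1.94) = 0.084188, which rounds to 0.0842.

0.0842


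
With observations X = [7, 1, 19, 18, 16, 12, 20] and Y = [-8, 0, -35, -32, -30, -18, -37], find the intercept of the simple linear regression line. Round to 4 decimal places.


The slope is b1 = -2.0281.
Sample means are xbar = 13.2857 and ybar = -22.8571.
Intercept: b0 = -22.8571 - (-2.0281)(13.2857) = 4.0883.

4.0883


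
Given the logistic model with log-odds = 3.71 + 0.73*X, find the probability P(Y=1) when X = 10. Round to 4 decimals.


Compute z = 3.71 + (0.73)(10) = 11.0100.
exp(-z) = 0.0000.
P = 1/(1 + 0.0000) = 1.0000.

1.0000


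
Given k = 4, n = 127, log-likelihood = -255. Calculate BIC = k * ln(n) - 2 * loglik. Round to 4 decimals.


ln(127) = 4.844187.
k * ln(n) = 4 * 4.844187 = 19.376748.
-2L = 510.
BIC = 19.376748 + 510 = 529.376748, which rounds to 529.3767.

529.3767


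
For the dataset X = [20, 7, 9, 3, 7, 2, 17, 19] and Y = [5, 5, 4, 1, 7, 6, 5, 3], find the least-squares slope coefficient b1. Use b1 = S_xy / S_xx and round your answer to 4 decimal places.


First compute the means: xbar = 10.5000, ybar = 4.5000.
Then S_xx = sum((xi - xbar)^2) = 360.0000.
S_xy = sum((xi - xbar)(yi - ybar)) = -1.0000.
b1 = S_xy / S_xx = -1.0000 / 360.0000 = -0.0028.

-0.0028


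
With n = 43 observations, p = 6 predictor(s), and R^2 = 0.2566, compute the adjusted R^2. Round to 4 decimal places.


Plug in: Adj R^2 = 1 - (1 - 0.2566) * 42/36.
= 1 - 0.7434 * 42/36
= 1 - 31.2228 / 36
= 1 - 0.8673 = 0.1327.

0.1327


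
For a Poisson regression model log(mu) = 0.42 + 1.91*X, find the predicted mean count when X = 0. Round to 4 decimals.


eta = 0.42 + 1.91 * 0 = 0.4200.
mu = exp(0.4200) = 1.5220.

1.5220


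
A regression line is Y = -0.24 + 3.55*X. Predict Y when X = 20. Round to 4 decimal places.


Predicted value:
Y = -0.24 + (3.55)(20) = -0.24 + 71.0000 = 70.7600.

70.7600


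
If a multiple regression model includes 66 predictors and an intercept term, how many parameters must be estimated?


Each predictor gets one coefficient, plus one intercept.
Total parameters = 66 + 1 = 67.

67


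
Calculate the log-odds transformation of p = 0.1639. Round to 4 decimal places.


Compute the odds: 0.1639/0.8361 = 0.1960.
Take the natural log: ln(0.1960) = -1.6295.

-1.6295


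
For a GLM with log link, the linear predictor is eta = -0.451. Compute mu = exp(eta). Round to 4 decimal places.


The inverse log link gives:
mu = exp(-0.451) = 0.6370.

0.6370


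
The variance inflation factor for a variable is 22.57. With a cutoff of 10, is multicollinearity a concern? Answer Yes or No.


Check: VIF = 22.57 vs threshold = 10.
Since 22.57 >= 10, the answer is Yes.

Yes


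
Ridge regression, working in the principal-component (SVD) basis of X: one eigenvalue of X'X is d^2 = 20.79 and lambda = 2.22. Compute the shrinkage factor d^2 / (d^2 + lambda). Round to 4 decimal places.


d^2 + lambda = 20.79 + 2.22 = 23.0100.
Shrinkage factor = 20.79/23.0100 = 0.9035.

0.9035


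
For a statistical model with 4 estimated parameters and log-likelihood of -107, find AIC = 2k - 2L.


AIC = 2k - 2*loglik = 2(4) - 2(-107).
= 8 + 214 = 222.

222


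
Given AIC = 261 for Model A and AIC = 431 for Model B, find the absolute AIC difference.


Absolute difference = |261 - 431| = 170.
The model with lower AIC (A) is preferred.

170


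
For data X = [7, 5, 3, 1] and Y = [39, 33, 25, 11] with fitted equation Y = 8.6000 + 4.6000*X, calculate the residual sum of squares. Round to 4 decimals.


Predicted values from Y = 8.6000 + 4.6000*X.
Residuals: [-1.8000, 1.4000, 2.6000, -2.2000].
SSres = 16.8000.

16.8000


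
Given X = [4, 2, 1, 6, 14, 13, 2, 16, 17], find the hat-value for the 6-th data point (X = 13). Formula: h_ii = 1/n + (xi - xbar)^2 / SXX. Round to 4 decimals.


n = 9, xbar = 8.3333.
SXX = sum((xi - xbar)^2) = 346.0000.
h = 1/9 + (13 - 8.3333)^2 / 346.0000 = 0.1741.

0.1741


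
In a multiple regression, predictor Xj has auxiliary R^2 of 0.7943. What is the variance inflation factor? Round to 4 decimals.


Denominator: 1 - 0.7943 = 0.2057.
VIF = 1 / 0.2057 = 4.8614.

4.8614
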